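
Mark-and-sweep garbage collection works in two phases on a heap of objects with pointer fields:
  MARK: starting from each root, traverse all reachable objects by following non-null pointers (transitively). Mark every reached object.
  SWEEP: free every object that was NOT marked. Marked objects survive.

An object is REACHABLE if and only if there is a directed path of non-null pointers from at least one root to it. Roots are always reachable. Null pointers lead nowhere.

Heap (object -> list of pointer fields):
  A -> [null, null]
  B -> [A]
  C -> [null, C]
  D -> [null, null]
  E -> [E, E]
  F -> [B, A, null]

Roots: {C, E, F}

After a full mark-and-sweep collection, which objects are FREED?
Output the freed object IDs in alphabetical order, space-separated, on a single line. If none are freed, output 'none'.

Roots: C E F
Mark C: refs=null C, marked=C
Mark E: refs=E E, marked=C E
Mark F: refs=B A null, marked=C E F
Mark B: refs=A, marked=B C E F
Mark A: refs=null null, marked=A B C E F
Unmarked (collected): D

Answer: D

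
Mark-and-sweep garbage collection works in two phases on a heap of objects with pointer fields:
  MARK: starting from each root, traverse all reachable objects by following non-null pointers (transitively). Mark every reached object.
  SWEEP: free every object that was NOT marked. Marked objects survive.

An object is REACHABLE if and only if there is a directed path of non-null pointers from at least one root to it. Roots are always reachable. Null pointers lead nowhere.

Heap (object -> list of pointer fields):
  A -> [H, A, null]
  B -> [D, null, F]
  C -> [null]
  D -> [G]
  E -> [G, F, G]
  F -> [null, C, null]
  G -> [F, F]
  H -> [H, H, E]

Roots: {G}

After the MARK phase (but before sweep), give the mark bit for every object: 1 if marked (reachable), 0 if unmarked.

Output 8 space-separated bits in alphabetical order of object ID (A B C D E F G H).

Answer: 0 0 1 0 0 1 1 0

Derivation:
Roots: G
Mark G: refs=F F, marked=G
Mark F: refs=null C null, marked=F G
Mark C: refs=null, marked=C F G
Unmarked (collected): A B D E H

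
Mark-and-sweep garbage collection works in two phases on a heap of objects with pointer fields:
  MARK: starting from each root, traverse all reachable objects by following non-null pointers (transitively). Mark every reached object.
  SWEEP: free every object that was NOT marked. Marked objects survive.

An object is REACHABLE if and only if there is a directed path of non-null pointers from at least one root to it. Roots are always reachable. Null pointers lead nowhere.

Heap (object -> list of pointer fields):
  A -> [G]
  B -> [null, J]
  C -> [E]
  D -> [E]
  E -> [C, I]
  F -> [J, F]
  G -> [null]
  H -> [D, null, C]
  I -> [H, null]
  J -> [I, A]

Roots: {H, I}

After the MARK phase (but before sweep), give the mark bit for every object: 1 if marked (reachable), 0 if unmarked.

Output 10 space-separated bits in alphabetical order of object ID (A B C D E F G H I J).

Roots: H I
Mark H: refs=D null C, marked=H
Mark I: refs=H null, marked=H I
Mark D: refs=E, marked=D H I
Mark C: refs=E, marked=C D H I
Mark E: refs=C I, marked=C D E H I
Unmarked (collected): A B F G J

Answer: 0 0 1 1 1 0 0 1 1 0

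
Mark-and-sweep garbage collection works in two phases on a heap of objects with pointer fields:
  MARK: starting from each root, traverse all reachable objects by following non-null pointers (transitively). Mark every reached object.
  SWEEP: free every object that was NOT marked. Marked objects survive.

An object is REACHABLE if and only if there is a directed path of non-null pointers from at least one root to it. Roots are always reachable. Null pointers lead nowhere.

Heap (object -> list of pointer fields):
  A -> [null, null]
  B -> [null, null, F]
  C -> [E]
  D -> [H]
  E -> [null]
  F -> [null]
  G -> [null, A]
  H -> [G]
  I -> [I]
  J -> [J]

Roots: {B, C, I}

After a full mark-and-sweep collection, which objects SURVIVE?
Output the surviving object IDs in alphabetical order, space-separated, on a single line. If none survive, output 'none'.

Answer: B C E F I

Derivation:
Roots: B C I
Mark B: refs=null null F, marked=B
Mark C: refs=E, marked=B C
Mark I: refs=I, marked=B C I
Mark F: refs=null, marked=B C F I
Mark E: refs=null, marked=B C E F I
Unmarked (collected): A D G H J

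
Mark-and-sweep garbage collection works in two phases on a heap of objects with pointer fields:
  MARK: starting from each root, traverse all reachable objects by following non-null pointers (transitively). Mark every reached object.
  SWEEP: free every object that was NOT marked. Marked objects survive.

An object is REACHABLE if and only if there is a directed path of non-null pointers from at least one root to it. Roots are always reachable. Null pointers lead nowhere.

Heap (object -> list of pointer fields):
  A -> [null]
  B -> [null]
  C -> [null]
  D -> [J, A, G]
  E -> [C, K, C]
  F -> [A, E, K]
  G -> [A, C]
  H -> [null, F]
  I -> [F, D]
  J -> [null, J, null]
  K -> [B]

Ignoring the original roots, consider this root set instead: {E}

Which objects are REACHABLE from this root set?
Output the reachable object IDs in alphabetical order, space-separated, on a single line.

Roots: E
Mark E: refs=C K C, marked=E
Mark C: refs=null, marked=C E
Mark K: refs=B, marked=C E K
Mark B: refs=null, marked=B C E K
Unmarked (collected): A D F G H I J

Answer: B C E K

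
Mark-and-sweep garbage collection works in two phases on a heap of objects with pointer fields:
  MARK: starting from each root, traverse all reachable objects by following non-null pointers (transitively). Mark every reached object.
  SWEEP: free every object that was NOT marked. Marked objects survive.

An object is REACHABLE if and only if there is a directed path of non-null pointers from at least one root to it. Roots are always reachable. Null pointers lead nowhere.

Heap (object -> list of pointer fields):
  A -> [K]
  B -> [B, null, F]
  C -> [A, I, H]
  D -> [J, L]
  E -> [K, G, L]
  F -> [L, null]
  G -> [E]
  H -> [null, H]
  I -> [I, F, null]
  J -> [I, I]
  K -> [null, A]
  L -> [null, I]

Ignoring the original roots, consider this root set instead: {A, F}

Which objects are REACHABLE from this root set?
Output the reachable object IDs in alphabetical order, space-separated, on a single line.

Roots: A F
Mark A: refs=K, marked=A
Mark F: refs=L null, marked=A F
Mark K: refs=null A, marked=A F K
Mark L: refs=null I, marked=A F K L
Mark I: refs=I F null, marked=A F I K L
Unmarked (collected): B C D E G H J

Answer: A F I K L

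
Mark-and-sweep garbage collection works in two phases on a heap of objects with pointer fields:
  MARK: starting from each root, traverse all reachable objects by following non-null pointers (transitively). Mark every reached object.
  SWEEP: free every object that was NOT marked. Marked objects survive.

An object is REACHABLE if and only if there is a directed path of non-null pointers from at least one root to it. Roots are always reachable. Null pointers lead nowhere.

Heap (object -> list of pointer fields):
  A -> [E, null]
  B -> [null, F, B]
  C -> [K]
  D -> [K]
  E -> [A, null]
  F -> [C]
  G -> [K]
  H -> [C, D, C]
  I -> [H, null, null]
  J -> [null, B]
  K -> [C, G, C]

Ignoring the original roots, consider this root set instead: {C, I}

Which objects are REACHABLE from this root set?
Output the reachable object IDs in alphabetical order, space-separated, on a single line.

Answer: C D G H I K

Derivation:
Roots: C I
Mark C: refs=K, marked=C
Mark I: refs=H null null, marked=C I
Mark K: refs=C G C, marked=C I K
Mark H: refs=C D C, marked=C H I K
Mark G: refs=K, marked=C G H I K
Mark D: refs=K, marked=C D G H I K
Unmarked (collected): A B E F J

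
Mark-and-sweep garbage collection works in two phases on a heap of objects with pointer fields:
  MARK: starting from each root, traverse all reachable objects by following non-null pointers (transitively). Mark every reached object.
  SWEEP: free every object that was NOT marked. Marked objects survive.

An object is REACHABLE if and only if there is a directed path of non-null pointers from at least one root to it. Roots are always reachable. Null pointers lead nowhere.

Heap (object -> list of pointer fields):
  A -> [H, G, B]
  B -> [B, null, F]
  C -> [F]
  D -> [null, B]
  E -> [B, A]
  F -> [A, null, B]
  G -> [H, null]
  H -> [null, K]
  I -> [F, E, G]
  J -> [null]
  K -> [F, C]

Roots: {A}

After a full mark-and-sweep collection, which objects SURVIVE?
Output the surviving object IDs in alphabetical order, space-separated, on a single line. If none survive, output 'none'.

Roots: A
Mark A: refs=H G B, marked=A
Mark H: refs=null K, marked=A H
Mark G: refs=H null, marked=A G H
Mark B: refs=B null F, marked=A B G H
Mark K: refs=F C, marked=A B G H K
Mark F: refs=A null B, marked=A B F G H K
Mark C: refs=F, marked=A B C F G H K
Unmarked (collected): D E I J

Answer: A B C F G H K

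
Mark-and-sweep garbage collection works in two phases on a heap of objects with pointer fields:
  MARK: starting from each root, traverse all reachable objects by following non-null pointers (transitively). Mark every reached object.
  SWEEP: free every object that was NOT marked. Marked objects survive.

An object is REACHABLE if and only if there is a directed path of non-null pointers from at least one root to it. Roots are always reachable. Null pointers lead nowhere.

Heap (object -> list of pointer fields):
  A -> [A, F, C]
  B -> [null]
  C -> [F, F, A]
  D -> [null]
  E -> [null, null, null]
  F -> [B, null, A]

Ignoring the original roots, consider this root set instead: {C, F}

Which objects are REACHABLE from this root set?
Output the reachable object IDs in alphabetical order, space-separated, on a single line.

Roots: C F
Mark C: refs=F F A, marked=C
Mark F: refs=B null A, marked=C F
Mark A: refs=A F C, marked=A C F
Mark B: refs=null, marked=A B C F
Unmarked (collected): D E

Answer: A B C F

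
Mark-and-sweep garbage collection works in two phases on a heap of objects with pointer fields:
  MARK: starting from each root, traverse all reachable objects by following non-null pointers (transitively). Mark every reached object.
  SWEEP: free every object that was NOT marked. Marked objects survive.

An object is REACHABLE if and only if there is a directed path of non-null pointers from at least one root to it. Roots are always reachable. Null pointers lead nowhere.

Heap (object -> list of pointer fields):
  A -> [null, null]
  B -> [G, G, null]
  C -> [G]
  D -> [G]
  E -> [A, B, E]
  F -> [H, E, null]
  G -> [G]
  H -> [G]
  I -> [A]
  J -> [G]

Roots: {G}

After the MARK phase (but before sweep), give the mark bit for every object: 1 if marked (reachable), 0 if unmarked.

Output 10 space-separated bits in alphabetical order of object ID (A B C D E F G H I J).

Answer: 0 0 0 0 0 0 1 0 0 0

Derivation:
Roots: G
Mark G: refs=G, marked=G
Unmarked (collected): A B C D E F H I J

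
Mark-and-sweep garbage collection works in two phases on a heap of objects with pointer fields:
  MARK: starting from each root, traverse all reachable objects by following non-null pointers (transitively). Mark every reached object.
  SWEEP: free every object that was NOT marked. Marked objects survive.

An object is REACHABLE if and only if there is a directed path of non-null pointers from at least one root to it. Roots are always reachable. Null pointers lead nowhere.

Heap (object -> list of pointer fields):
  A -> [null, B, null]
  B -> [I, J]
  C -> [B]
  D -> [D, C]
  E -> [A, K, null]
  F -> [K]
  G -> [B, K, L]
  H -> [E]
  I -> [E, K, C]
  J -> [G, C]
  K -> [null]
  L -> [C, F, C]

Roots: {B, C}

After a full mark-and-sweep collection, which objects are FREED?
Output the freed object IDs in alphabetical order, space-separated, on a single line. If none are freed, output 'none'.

Roots: B C
Mark B: refs=I J, marked=B
Mark C: refs=B, marked=B C
Mark I: refs=E K C, marked=B C I
Mark J: refs=G C, marked=B C I J
Mark E: refs=A K null, marked=B C E I J
Mark K: refs=null, marked=B C E I J K
Mark G: refs=B K L, marked=B C E G I J K
Mark A: refs=null B null, marked=A B C E G I J K
Mark L: refs=C F C, marked=A B C E G I J K L
Mark F: refs=K, marked=A B C E F G I J K L
Unmarked (collected): D H

Answer: D H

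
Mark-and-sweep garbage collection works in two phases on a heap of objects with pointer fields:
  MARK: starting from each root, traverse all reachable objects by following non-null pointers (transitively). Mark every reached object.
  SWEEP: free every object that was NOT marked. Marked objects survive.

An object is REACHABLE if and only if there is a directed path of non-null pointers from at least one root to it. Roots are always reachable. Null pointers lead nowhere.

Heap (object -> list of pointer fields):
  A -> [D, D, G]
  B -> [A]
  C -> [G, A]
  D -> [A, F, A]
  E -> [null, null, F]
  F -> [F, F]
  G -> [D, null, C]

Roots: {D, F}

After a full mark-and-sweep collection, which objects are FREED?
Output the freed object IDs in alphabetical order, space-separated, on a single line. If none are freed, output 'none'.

Answer: B E

Derivation:
Roots: D F
Mark D: refs=A F A, marked=D
Mark F: refs=F F, marked=D F
Mark A: refs=D D G, marked=A D F
Mark G: refs=D null C, marked=A D F G
Mark C: refs=G A, marked=A C D F G
Unmarked (collected): B E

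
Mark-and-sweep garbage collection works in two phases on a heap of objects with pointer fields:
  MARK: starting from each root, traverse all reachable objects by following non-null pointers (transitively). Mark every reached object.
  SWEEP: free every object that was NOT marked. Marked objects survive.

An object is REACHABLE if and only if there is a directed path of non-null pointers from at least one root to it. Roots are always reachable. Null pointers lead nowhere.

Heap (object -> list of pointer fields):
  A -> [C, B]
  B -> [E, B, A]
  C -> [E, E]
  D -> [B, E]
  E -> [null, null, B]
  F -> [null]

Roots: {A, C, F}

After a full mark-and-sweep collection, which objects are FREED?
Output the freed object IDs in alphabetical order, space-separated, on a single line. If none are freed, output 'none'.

Roots: A C F
Mark A: refs=C B, marked=A
Mark C: refs=E E, marked=A C
Mark F: refs=null, marked=A C F
Mark B: refs=E B A, marked=A B C F
Mark E: refs=null null B, marked=A B C E F
Unmarked (collected): D

Answer: D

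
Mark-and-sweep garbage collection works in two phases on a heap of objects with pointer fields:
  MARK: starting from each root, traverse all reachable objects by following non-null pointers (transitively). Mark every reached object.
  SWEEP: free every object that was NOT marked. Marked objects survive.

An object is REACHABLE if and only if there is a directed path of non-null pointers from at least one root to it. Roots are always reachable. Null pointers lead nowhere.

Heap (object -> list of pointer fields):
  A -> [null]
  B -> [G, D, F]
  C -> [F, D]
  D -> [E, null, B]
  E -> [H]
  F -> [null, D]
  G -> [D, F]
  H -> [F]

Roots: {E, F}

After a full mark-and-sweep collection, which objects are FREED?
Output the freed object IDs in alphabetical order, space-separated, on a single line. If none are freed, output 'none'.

Answer: A C

Derivation:
Roots: E F
Mark E: refs=H, marked=E
Mark F: refs=null D, marked=E F
Mark H: refs=F, marked=E F H
Mark D: refs=E null B, marked=D E F H
Mark B: refs=G D F, marked=B D E F H
Mark G: refs=D F, marked=B D E F G H
Unmarked (collected): A C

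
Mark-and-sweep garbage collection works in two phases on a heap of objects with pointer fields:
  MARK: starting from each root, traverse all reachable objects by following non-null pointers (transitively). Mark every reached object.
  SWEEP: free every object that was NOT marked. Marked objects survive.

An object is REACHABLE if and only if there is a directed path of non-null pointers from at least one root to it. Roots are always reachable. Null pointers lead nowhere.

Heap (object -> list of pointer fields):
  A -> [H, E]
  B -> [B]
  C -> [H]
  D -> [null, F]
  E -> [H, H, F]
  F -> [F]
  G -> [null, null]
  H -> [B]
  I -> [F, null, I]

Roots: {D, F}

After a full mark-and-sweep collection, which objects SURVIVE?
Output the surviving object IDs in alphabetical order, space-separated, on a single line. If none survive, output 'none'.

Roots: D F
Mark D: refs=null F, marked=D
Mark F: refs=F, marked=D F
Unmarked (collected): A B C E G H I

Answer: D F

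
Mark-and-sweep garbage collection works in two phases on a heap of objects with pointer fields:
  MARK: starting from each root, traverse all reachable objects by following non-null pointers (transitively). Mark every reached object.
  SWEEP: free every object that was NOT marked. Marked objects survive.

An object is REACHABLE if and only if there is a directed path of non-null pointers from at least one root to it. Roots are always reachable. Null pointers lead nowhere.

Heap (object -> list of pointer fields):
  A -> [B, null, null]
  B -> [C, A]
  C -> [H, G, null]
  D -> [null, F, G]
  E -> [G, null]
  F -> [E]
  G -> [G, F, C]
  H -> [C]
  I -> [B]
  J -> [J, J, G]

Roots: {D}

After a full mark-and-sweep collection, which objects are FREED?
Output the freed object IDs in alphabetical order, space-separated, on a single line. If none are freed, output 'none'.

Answer: A B I J

Derivation:
Roots: D
Mark D: refs=null F G, marked=D
Mark F: refs=E, marked=D F
Mark G: refs=G F C, marked=D F G
Mark E: refs=G null, marked=D E F G
Mark C: refs=H G null, marked=C D E F G
Mark H: refs=C, marked=C D E F G H
Unmarked (collected): A B I J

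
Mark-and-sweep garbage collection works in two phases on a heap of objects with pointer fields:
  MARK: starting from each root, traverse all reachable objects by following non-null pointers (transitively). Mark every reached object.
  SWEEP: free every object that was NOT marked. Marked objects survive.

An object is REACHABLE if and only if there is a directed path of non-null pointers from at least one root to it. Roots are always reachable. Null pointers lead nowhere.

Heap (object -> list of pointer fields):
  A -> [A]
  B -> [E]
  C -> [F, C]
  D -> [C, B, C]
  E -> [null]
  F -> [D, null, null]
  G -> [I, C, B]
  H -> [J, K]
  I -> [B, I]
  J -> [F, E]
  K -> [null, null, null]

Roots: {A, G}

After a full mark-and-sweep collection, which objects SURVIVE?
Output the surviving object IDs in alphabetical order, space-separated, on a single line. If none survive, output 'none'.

Answer: A B C D E F G I

Derivation:
Roots: A G
Mark A: refs=A, marked=A
Mark G: refs=I C B, marked=A G
Mark I: refs=B I, marked=A G I
Mark C: refs=F C, marked=A C G I
Mark B: refs=E, marked=A B C G I
Mark F: refs=D null null, marked=A B C F G I
Mark E: refs=null, marked=A B C E F G I
Mark D: refs=C B C, marked=A B C D E F G I
Unmarked (collected): H J K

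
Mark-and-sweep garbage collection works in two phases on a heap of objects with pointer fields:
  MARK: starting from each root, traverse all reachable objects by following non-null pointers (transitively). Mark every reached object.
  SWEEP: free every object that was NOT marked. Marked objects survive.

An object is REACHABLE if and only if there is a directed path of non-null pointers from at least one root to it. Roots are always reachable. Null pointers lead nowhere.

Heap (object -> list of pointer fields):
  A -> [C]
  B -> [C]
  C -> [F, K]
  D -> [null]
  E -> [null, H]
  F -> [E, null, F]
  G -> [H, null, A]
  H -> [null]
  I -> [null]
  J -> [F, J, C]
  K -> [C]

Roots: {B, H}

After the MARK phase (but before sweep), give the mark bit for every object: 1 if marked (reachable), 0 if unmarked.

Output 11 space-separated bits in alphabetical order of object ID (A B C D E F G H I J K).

Roots: B H
Mark B: refs=C, marked=B
Mark H: refs=null, marked=B H
Mark C: refs=F K, marked=B C H
Mark F: refs=E null F, marked=B C F H
Mark K: refs=C, marked=B C F H K
Mark E: refs=null H, marked=B C E F H K
Unmarked (collected): A D G I J

Answer: 0 1 1 0 1 1 0 1 0 0 1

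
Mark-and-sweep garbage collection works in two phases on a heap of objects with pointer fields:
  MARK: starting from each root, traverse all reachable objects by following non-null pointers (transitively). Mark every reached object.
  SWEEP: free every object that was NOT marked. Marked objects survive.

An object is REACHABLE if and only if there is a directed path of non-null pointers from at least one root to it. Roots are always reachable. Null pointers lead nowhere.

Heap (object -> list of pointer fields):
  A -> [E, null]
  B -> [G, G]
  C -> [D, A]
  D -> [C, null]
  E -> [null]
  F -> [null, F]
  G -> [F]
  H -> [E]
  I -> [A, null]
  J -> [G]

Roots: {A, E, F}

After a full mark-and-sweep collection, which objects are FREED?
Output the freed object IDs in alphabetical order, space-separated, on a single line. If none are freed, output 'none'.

Answer: B C D G H I J

Derivation:
Roots: A E F
Mark A: refs=E null, marked=A
Mark E: refs=null, marked=A E
Mark F: refs=null F, marked=A E F
Unmarked (collected): B C D G H I J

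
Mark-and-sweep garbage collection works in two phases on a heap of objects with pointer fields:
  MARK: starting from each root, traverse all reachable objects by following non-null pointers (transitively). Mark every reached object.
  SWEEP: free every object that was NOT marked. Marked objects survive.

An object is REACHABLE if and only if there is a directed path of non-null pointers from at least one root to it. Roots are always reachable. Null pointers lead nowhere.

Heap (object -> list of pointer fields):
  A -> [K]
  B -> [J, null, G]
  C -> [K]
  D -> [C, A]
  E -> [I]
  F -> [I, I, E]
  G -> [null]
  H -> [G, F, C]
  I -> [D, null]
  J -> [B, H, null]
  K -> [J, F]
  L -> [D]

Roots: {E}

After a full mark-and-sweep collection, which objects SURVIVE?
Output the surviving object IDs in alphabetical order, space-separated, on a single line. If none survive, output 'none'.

Answer: A B C D E F G H I J K

Derivation:
Roots: E
Mark E: refs=I, marked=E
Mark I: refs=D null, marked=E I
Mark D: refs=C A, marked=D E I
Mark C: refs=K, marked=C D E I
Mark A: refs=K, marked=A C D E I
Mark K: refs=J F, marked=A C D E I K
Mark J: refs=B H null, marked=A C D E I J K
Mark F: refs=I I E, marked=A C D E F I J K
Mark B: refs=J null G, marked=A B C D E F I J K
Mark H: refs=G F C, marked=A B C D E F H I J K
Mark G: refs=null, marked=A B C D E F G H I J K
Unmarked (collected): L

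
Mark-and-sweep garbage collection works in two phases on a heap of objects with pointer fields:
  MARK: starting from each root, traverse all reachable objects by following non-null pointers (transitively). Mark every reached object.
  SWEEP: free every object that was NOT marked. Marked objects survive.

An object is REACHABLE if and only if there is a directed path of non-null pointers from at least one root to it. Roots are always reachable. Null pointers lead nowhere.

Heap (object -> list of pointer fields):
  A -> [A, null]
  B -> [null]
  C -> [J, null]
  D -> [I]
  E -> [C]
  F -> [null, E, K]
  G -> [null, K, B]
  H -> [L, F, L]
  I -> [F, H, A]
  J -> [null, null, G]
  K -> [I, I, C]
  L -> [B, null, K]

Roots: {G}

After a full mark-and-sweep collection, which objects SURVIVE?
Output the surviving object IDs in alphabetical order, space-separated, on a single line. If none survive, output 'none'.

Roots: G
Mark G: refs=null K B, marked=G
Mark K: refs=I I C, marked=G K
Mark B: refs=null, marked=B G K
Mark I: refs=F H A, marked=B G I K
Mark C: refs=J null, marked=B C G I K
Mark F: refs=null E K, marked=B C F G I K
Mark H: refs=L F L, marked=B C F G H I K
Mark A: refs=A null, marked=A B C F G H I K
Mark J: refs=null null G, marked=A B C F G H I J K
Mark E: refs=C, marked=A B C E F G H I J K
Mark L: refs=B null K, marked=A B C E F G H I J K L
Unmarked (collected): D

Answer: A B C E F G H I J K L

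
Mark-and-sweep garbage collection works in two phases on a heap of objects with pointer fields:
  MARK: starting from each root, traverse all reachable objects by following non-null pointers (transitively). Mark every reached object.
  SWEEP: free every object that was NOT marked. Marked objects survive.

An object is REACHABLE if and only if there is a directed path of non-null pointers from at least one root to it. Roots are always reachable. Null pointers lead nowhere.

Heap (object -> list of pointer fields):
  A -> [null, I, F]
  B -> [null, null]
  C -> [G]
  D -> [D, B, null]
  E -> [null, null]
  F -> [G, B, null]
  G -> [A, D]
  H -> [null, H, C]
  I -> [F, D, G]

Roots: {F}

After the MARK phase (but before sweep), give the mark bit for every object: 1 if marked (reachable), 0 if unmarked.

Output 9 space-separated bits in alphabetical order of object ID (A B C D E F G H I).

Roots: F
Mark F: refs=G B null, marked=F
Mark G: refs=A D, marked=F G
Mark B: refs=null null, marked=B F G
Mark A: refs=null I F, marked=A B F G
Mark D: refs=D B null, marked=A B D F G
Mark I: refs=F D G, marked=A B D F G I
Unmarked (collected): C E H

Answer: 1 1 0 1 0 1 1 0 1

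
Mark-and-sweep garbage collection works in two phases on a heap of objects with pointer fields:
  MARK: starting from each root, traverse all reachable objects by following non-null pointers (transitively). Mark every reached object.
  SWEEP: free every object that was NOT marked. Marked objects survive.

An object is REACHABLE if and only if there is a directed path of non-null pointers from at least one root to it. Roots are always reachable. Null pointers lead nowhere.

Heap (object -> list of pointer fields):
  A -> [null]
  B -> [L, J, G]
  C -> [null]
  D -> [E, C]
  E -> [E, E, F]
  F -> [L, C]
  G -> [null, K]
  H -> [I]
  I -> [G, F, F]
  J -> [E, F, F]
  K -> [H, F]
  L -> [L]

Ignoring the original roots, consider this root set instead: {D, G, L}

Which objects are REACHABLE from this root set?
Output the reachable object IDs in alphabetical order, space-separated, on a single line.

Roots: D G L
Mark D: refs=E C, marked=D
Mark G: refs=null K, marked=D G
Mark L: refs=L, marked=D G L
Mark E: refs=E E F, marked=D E G L
Mark C: refs=null, marked=C D E G L
Mark K: refs=H F, marked=C D E G K L
Mark F: refs=L C, marked=C D E F G K L
Mark H: refs=I, marked=C D E F G H K L
Mark I: refs=G F F, marked=C D E F G H I K L
Unmarked (collected): A B J

Answer: C D E F G H I K L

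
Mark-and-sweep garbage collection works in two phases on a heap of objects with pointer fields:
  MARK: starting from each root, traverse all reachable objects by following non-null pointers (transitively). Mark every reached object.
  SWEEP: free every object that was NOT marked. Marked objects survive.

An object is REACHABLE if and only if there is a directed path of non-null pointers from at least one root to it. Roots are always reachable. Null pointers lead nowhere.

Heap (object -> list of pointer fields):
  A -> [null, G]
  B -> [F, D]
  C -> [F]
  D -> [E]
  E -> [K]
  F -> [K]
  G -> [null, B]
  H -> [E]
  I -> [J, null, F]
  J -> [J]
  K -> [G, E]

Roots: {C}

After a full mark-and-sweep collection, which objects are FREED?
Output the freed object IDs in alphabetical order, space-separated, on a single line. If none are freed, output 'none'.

Roots: C
Mark C: refs=F, marked=C
Mark F: refs=K, marked=C F
Mark K: refs=G E, marked=C F K
Mark G: refs=null B, marked=C F G K
Mark E: refs=K, marked=C E F G K
Mark B: refs=F D, marked=B C E F G K
Mark D: refs=E, marked=B C D E F G K
Unmarked (collected): A H I J

Answer: A H I J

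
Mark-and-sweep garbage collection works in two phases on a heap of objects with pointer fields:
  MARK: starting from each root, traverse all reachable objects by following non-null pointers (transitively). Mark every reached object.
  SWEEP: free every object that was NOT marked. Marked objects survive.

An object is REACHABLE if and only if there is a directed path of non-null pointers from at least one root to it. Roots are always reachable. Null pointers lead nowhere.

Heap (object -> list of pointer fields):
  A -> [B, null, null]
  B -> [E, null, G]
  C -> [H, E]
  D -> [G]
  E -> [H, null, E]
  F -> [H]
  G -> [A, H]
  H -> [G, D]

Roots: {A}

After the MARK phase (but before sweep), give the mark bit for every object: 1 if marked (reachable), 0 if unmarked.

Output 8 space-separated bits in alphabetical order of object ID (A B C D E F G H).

Answer: 1 1 0 1 1 0 1 1

Derivation:
Roots: A
Mark A: refs=B null null, marked=A
Mark B: refs=E null G, marked=A B
Mark E: refs=H null E, marked=A B E
Mark G: refs=A H, marked=A B E G
Mark H: refs=G D, marked=A B E G H
Mark D: refs=G, marked=A B D E G H
Unmarked (collected): C F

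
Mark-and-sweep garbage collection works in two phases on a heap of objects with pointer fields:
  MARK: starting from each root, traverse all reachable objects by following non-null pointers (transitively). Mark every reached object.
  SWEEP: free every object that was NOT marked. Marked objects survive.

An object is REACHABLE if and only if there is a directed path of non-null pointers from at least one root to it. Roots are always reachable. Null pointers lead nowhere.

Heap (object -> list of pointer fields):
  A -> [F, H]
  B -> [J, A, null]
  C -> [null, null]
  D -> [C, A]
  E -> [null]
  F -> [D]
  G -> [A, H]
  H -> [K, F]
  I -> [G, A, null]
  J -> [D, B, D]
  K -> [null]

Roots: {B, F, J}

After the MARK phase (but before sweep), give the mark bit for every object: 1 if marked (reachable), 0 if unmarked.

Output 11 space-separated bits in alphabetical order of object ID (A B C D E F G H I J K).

Answer: 1 1 1 1 0 1 0 1 0 1 1

Derivation:
Roots: B F J
Mark B: refs=J A null, marked=B
Mark F: refs=D, marked=B F
Mark J: refs=D B D, marked=B F J
Mark A: refs=F H, marked=A B F J
Mark D: refs=C A, marked=A B D F J
Mark H: refs=K F, marked=A B D F H J
Mark C: refs=null null, marked=A B C D F H J
Mark K: refs=null, marked=A B C D F H J K
Unmarked (collected): E G I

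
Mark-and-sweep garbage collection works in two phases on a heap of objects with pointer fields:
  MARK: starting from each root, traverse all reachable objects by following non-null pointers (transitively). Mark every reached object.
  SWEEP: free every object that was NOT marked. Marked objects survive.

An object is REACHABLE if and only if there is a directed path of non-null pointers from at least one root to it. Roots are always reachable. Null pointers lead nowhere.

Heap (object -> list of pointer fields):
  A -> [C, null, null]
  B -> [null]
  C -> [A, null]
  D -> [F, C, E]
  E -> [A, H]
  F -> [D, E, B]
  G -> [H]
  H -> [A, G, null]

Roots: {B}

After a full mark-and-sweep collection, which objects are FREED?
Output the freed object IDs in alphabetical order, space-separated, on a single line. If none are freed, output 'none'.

Answer: A C D E F G H

Derivation:
Roots: B
Mark B: refs=null, marked=B
Unmarked (collected): A C D E F G H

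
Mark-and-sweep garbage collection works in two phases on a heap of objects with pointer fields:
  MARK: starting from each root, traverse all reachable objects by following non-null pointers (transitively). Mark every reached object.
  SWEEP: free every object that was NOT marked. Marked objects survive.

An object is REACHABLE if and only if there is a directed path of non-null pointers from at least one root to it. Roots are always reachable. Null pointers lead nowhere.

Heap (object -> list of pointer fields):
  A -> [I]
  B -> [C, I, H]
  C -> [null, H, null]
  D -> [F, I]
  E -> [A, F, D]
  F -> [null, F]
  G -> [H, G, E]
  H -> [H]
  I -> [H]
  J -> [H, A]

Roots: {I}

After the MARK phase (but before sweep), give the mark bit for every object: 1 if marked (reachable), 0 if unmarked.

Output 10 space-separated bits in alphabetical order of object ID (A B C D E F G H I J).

Roots: I
Mark I: refs=H, marked=I
Mark H: refs=H, marked=H I
Unmarked (collected): A B C D E F G J

Answer: 0 0 0 0 0 0 0 1 1 0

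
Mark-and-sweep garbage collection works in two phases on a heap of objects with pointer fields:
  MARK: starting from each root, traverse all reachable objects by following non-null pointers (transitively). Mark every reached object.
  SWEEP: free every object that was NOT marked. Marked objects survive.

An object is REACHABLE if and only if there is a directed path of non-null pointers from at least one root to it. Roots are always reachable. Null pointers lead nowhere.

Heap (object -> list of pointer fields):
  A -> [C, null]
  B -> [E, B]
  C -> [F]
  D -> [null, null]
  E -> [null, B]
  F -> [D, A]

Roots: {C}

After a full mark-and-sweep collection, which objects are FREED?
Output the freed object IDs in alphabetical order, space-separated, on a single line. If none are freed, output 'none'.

Answer: B E

Derivation:
Roots: C
Mark C: refs=F, marked=C
Mark F: refs=D A, marked=C F
Mark D: refs=null null, marked=C D F
Mark A: refs=C null, marked=A C D F
Unmarked (collected): B E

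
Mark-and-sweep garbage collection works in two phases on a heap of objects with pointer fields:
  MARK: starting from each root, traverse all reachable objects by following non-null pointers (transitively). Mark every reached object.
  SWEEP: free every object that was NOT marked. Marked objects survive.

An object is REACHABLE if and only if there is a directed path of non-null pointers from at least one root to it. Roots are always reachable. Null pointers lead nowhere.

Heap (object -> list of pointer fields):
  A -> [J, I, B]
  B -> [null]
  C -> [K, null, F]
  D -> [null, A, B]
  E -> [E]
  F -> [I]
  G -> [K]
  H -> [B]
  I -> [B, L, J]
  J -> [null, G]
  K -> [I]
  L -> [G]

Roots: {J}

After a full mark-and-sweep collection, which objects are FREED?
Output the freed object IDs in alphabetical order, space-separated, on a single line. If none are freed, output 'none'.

Roots: J
Mark J: refs=null G, marked=J
Mark G: refs=K, marked=G J
Mark K: refs=I, marked=G J K
Mark I: refs=B L J, marked=G I J K
Mark B: refs=null, marked=B G I J K
Mark L: refs=G, marked=B G I J K L
Unmarked (collected): A C D E F H

Answer: A C D E F H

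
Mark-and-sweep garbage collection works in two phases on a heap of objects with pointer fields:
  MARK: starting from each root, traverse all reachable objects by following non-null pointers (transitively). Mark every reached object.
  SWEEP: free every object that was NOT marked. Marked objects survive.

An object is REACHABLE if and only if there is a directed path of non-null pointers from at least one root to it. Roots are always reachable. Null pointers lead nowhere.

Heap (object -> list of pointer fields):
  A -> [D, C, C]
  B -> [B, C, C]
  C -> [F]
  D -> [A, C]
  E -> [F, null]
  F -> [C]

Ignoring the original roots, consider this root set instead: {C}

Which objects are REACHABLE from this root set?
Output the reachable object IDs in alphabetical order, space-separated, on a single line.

Answer: C F

Derivation:
Roots: C
Mark C: refs=F, marked=C
Mark F: refs=C, marked=C F
Unmarked (collected): A B D E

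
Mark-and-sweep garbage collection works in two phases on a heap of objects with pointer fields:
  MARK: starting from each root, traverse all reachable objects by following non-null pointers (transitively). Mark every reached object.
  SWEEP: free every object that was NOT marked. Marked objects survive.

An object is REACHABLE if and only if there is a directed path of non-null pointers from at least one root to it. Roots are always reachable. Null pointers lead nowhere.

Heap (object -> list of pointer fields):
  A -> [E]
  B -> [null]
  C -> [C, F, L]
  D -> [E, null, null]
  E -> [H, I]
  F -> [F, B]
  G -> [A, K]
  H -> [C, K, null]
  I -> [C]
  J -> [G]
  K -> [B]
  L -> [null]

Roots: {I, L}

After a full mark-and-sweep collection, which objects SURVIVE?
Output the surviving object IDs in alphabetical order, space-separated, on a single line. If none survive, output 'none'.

Answer: B C F I L

Derivation:
Roots: I L
Mark I: refs=C, marked=I
Mark L: refs=null, marked=I L
Mark C: refs=C F L, marked=C I L
Mark F: refs=F B, marked=C F I L
Mark B: refs=null, marked=B C F I L
Unmarked (collected): A D E G H J K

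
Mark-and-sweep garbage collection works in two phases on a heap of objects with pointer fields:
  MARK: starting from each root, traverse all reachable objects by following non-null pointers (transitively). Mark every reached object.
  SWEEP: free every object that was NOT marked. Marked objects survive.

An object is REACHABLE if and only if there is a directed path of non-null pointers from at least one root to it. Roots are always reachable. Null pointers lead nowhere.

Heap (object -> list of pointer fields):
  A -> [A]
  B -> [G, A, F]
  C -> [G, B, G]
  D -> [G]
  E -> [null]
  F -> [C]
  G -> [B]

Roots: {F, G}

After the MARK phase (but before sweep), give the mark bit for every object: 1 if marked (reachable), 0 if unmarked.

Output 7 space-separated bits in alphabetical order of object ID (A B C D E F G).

Roots: F G
Mark F: refs=C, marked=F
Mark G: refs=B, marked=F G
Mark C: refs=G B G, marked=C F G
Mark B: refs=G A F, marked=B C F G
Mark A: refs=A, marked=A B C F G
Unmarked (collected): D E

Answer: 1 1 1 0 0 1 1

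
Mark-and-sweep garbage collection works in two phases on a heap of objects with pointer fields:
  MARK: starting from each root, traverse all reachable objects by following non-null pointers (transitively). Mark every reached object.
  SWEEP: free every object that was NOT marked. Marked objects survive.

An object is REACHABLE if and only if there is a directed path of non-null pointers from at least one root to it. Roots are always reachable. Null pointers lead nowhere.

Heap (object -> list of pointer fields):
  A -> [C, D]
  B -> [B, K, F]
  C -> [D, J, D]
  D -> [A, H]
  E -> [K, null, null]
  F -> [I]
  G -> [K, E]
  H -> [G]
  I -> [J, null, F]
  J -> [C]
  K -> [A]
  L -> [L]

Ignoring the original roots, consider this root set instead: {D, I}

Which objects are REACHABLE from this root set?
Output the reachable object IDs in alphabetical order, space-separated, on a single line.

Roots: D I
Mark D: refs=A H, marked=D
Mark I: refs=J null F, marked=D I
Mark A: refs=C D, marked=A D I
Mark H: refs=G, marked=A D H I
Mark J: refs=C, marked=A D H I J
Mark F: refs=I, marked=A D F H I J
Mark C: refs=D J D, marked=A C D F H I J
Mark G: refs=K E, marked=A C D F G H I J
Mark K: refs=A, marked=A C D F G H I J K
Mark E: refs=K null null, marked=A C D E F G H I J K
Unmarked (collected): B L

Answer: A C D E F G H I J K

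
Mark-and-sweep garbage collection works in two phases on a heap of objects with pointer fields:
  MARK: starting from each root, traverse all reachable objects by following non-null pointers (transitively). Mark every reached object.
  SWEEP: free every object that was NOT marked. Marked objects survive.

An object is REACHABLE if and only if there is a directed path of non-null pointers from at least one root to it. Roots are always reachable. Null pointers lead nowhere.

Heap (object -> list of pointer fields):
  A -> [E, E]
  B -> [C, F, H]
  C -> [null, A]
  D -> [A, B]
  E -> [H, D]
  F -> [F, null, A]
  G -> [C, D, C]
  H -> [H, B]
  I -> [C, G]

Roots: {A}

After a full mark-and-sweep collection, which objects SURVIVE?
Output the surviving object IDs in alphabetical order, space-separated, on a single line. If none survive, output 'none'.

Roots: A
Mark A: refs=E E, marked=A
Mark E: refs=H D, marked=A E
Mark H: refs=H B, marked=A E H
Mark D: refs=A B, marked=A D E H
Mark B: refs=C F H, marked=A B D E H
Mark C: refs=null A, marked=A B C D E H
Mark F: refs=F null A, marked=A B C D E F H
Unmarked (collected): G I

Answer: A B C D E F H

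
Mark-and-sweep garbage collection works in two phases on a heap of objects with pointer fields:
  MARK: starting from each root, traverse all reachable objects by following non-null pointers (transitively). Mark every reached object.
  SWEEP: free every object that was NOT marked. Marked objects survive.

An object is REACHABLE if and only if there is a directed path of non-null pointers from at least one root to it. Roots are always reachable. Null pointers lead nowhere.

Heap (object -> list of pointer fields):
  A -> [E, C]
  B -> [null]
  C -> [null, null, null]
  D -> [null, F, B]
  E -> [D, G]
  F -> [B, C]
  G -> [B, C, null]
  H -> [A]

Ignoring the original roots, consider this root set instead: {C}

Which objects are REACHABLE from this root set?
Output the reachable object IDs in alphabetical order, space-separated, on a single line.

Answer: C

Derivation:
Roots: C
Mark C: refs=null null null, marked=C
Unmarked (collected): A B D E F G H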